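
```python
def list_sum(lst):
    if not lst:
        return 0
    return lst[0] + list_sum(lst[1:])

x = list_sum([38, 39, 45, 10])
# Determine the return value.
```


list_sum([38, 39, 45, 10])
= 38 + list_sum([39, 45, 10])
= 38 + 39 + list_sum([45, 10])
= 38 + 39 + 45 + list_sum([10])
= 38 + 39 + 45 + 10 + list_sum([])
= 38 + 39 + 45 + 10 + 0
= 132


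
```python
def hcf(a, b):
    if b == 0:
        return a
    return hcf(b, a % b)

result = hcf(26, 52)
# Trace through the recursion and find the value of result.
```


hcf(26, 52)
= hcf(52, 26 % 52) = hcf(52, 26)
= hcf(26, 52 % 26) = hcf(26, 0)
b == 0, return a = 26


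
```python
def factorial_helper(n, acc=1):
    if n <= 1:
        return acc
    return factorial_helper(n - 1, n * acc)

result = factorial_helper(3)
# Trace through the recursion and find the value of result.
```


factorial_helper(3, 1)
= factorial_helper(2, 3 * 1) = factorial_helper(2, 3)
= factorial_helper(1, 2 * 3) = factorial_helper(1, 6)
n <= 1, return acc = 6


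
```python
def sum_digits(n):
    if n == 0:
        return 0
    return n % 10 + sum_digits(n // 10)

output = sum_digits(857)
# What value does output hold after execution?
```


sum_digits(857)
= 7 + sum_digits(85)
= 7 + 5 + sum_digits(8)
= 7 + 5 + 8 + sum_digits(0)
= 7 + 5 + 8 + 0
= 20


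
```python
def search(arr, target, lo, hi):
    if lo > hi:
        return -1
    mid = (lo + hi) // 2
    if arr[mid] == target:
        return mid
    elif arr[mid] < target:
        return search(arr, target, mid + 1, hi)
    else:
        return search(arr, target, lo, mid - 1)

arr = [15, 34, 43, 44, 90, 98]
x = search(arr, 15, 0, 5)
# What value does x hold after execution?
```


search(arr, 15, 0, 5)
lo=0, hi=5, mid=2, arr[mid]=43
43 > 15, search left half
lo=0, hi=1, mid=0, arr[mid]=15
arr[0] == 15, found at index 0
= 0


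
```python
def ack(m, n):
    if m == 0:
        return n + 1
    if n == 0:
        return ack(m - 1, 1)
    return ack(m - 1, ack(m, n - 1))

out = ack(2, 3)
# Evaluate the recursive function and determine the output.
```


ack(2, 3)
= ack(1, ack(2, 2))
First compute ack(2, 2) = 7
= ack(1, 7)
= 9


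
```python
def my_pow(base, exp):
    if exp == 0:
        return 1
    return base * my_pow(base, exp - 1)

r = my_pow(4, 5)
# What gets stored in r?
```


my_pow(4, 5)
= 4 * my_pow(4, 4)
= 4 * 4 * my_pow(4, 3)
= 4 * 4 * 4 * my_pow(4, 2)
= 4 * 4 * 4 * 4 * my_pow(4, 1)
= 4 * 4 * 4 * 4 * 4 * my_pow(4, 0)
= 4 * 4 * 4 * 4 * 4 * 1
= 1024


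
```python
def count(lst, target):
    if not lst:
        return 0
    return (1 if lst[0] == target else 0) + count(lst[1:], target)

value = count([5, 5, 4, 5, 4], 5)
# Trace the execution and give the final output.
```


count([5, 5, 4, 5, 4], 5)
lst[0]=5 == 5: 1 + count([5, 4, 5, 4], 5)
lst[0]=5 == 5: 1 + count([4, 5, 4], 5)
lst[0]=4 != 5: 0 + count([5, 4], 5)
lst[0]=5 == 5: 1 + count([4], 5)
lst[0]=4 != 5: 0 + count([], 5)
= 3


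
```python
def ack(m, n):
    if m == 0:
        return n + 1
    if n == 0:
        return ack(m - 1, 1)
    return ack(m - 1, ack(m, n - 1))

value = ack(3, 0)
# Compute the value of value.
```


ack(3, 0)
n == 0: return ack(2, 1)
= ack(2, 1) = 5
= 5


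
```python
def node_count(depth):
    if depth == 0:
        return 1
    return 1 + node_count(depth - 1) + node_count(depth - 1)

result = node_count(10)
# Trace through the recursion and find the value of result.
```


node_count(10)
= 1 + node_count(9) + node_count(9)
= 1 + 2 * node_count(9)
node_count(k) = 2^(k+1) - 1
node_count(0) = 1
node_count(1) = 3
node_count(2) = 7
node_count(3) = 15
node_count(4) = 31
node_count(10) = 2^11 - 1 = 2047


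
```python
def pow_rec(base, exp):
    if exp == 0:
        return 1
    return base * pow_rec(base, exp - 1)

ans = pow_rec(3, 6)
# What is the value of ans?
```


pow_rec(3, 6)
= 3 * pow_rec(3, 5)
= 3 * 3 * pow_rec(3, 4)
= 3 * 3 * 3 * pow_rec(3, 3)
= 3 * 3 * 3 * 3 * pow_rec(3, 2)
= 3 * 3 * 3 * 3 * 3 * pow_rec(3, 1)
= 3 * 3 * 3 * 3 * 3 * 3 * pow_rec(3, 0)
= 3 * 3 * 3 * 3 * 3 * 3 * 1
= 729


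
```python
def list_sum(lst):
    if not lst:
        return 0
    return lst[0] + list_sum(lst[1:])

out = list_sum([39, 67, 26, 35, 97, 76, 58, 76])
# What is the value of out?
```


list_sum([39, 67, 26, 35, 97, 76, 58, 76])
= 39 + list_sum([67, 26, 35, 97, 76, 58, 76])
= 39 + 67 + list_sum([26, 35, 97, 76, 58, 76])
= 39 + 67 + 26 + list_sum([35, 97, 76, 58, 76])
= 39 + 67 + 26 + 35 + list_sum([97, 76, 58, 76])
= 39 + 67 + 26 + 35 + 97 + list_sum([76, 58, 76])
= 39 + 67 + 26 + 35 + 97 + 76 + list_sum([58, 76])
= 39 + 67 + 26 + 35 + 97 + 76 + 58 + list_sum([76])
= 39 + 67 + 26 + 35 + 97 + 76 + 58 + 76 + list_sum([])
= 39 + 67 + 26 + 35 + 97 + 76 + 58 + 76 + 0
= 474


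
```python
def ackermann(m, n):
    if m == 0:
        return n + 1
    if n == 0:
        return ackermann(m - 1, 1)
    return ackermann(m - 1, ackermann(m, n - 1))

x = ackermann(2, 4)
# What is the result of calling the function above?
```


ackermann(2, 4)
= ackermann(1, ackermann(2, 3))
First compute ackermann(2, 3) = 9
= ackermann(1, 9)
= 11


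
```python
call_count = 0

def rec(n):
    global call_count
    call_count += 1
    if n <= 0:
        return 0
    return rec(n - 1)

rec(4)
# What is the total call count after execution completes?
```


rec(4) calls rec(3) calls ... calls rec(0)
Total calls: 4 + 1 (for base case) = 5


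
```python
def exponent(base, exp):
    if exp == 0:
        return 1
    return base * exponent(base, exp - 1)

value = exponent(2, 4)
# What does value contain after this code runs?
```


exponent(2, 4)
= 2 * exponent(2, 3)
= 2 * 2 * exponent(2, 2)
= 2 * 2 * 2 * exponent(2, 1)
= 2 * 2 * 2 * 2 * exponent(2, 0)
= 2 * 2 * 2 * 2 * 1
= 16


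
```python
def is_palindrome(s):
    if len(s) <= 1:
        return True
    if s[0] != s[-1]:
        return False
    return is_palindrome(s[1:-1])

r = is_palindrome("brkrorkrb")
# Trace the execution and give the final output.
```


is_palindrome("brkrorkrb")
"brkrorkrb": s[0]='b' == s[-1]='b' -> is_palindrome("rkrorkr")
"rkrorkr": s[0]='r' == s[-1]='r' -> is_palindrome("krork")
"krork": s[0]='k' == s[-1]='k' -> is_palindrome("ror")
"ror": s[0]='r' == s[-1]='r' -> is_palindrome("o")
"o": len <= 1 -> True
= True


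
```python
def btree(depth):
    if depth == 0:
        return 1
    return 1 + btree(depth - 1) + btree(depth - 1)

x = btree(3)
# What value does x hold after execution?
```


btree(3)
= 1 + btree(2) + btree(2)
= 1 + 2 * btree(2)
btree(k) = 2^(k+1) - 1
btree(0) = 1
btree(1) = 3
btree(2) = 7
btree(3) = 15
btree(3) = 2^4 - 1 = 15


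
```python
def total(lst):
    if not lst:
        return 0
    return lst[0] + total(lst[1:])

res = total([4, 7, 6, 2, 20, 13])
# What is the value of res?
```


total([4, 7, 6, 2, 20, 13])
= 4 + total([7, 6, 2, 20, 13])
= 4 + 7 + total([6, 2, 20, 13])
= 4 + 7 + 6 + total([2, 20, 13])
= 4 + 7 + 6 + 2 + total([20, 13])
= 4 + 7 + 6 + 2 + 20 + total([13])
= 4 + 7 + 6 + 2 + 20 + 13 + total([])
= 4 + 7 + 6 + 2 + 20 + 13 + 0
= 52


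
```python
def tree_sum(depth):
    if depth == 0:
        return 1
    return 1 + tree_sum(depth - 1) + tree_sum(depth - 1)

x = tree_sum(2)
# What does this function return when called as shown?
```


tree_sum(2)
= 1 + tree_sum(1) + tree_sum(1)
= 1 + 2 * tree_sum(1)
tree_sum(k) = 2^(k+1) - 1
tree_sum(0) = 1
tree_sum(1) = 3
tree_sum(2) = 7
tree_sum(2) = 2^3 - 1 = 7


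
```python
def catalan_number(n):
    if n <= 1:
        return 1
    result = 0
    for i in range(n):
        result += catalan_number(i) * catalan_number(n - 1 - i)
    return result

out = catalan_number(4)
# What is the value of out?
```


catalan_number(4)
= sum of catalan_number(i) * catalan_number(4-1-i) for i in 0..3
First compute sub-values bottom-up:
  catalan_number(0) = 1, catalan_number(1) = 1
  catalan_number(2) = 1*1 + 1*1 = 2
  catalan_number(3) = 1*2 + 1*1 + 2*1 = 5
Now catalan_number(4):
  catalan_number(0)*catalan_number(3) = 1*5 = 5
  catalan_number(1)*catalan_number(2) = 1*2 = 2
  catalan_number(2)*catalan_number(1) = 2*1 = 2
  catalan_number(3)*catalan_number(0) = 5*1 = 5
= 5 + 2 + 2 + 5
= 14


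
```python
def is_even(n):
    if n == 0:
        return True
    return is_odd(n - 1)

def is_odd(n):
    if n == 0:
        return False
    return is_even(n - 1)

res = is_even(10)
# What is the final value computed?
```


is_even(10)
= is_odd(9)
= is_even(8)
= is_odd(7)
= is_even(6)
= is_odd(5)
= is_even(4)
= is_odd(3)
= is_even(2)
= is_odd(1)
= is_even(0)
n == 0: return True
= True


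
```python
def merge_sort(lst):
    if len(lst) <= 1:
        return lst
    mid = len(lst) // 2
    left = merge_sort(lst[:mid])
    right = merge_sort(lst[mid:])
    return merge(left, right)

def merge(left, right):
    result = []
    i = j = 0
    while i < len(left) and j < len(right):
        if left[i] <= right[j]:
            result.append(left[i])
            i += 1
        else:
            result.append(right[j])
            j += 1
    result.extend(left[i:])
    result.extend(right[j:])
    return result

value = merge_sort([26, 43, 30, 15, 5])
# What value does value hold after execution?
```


merge_sort([26, 43, 30, 15, 5])
Split into [26, 43] and [30, 15, 5]
Left sorted: [26, 43]
Right sorted: [5, 15, 30]
Merge [26, 43] and [5, 15, 30]
= [5, 15, 26, 30, 43]


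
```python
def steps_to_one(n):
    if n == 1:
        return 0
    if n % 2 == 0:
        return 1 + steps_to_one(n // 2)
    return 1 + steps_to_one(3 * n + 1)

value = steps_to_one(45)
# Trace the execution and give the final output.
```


steps_to_one(45)
45 is odd -> 3*45+1 = 136 -> steps_to_one(136)
136 is even -> steps_to_one(68)
68 is even -> steps_to_one(34)
34 is even -> steps_to_one(17)
17 is odd -> 3*17+1 = 52 -> steps_to_one(52)
52 is even -> steps_to_one(26)
26 is even -> steps_to_one(13)
13 is odd -> 3*13+1 = 40 -> steps_to_one(40)
40 is even -> steps_to_one(20)
20 is even -> steps_to_one(10)
10 is even -> steps_to_one(5)
5 is odd -> 3*5+1 = 16 -> steps_to_one(16)
16 is even -> steps_to_one(8)
8 is even -> steps_to_one(4)
4 is even -> steps_to_one(2)
2 is even -> steps_to_one(1)
Reached 1 after 16 steps
= 16


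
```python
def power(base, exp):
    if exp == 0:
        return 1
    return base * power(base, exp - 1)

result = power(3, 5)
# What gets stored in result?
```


power(3, 5)
= 3 * power(3, 4)
= 3 * 3 * power(3, 3)
= 3 * 3 * 3 * power(3, 2)
= 3 * 3 * 3 * 3 * power(3, 1)
= 3 * 3 * 3 * 3 * 3 * power(3, 0)
= 3 * 3 * 3 * 3 * 3 * 1
= 243


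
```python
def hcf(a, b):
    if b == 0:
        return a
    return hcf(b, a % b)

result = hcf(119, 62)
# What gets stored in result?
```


hcf(119, 62)
= hcf(62, 119 % 62) = hcf(62, 57)
= hcf(57, 62 % 57) = hcf(57, 5)
= hcf(5, 57 % 5) = hcf(5, 2)
= hcf(2, 5 % 2) = hcf(2, 1)
= hcf(1, 2 % 1) = hcf(1, 0)
b == 0, return a = 1


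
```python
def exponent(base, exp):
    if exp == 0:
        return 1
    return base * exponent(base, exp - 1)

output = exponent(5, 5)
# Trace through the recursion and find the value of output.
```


exponent(5, 5)
= 5 * exponent(5, 4)
= 5 * 5 * exponent(5, 3)
= 5 * 5 * 5 * exponent(5, 2)
= 5 * 5 * 5 * 5 * exponent(5, 1)
= 5 * 5 * 5 * 5 * 5 * exponent(5, 0)
= 5 * 5 * 5 * 5 * 5 * 1
= 3125


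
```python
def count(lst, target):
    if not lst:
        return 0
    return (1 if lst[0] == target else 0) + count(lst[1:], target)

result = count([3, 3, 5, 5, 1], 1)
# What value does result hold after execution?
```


count([3, 3, 5, 5, 1], 1)
lst[0]=3 != 1: 0 + count([3, 5, 5, 1], 1)
lst[0]=3 != 1: 0 + count([5, 5, 1], 1)
lst[0]=5 != 1: 0 + count([5, 1], 1)
lst[0]=5 != 1: 0 + count([1], 1)
lst[0]=1 == 1: 1 + count([], 1)
= 1


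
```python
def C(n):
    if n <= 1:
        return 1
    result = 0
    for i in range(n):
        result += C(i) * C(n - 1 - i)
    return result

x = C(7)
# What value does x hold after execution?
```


C(7)
= sum of C(i) * C(7-1-i) for i in 0..6
First compute sub-values bottom-up:
  C(0) = 1, C(1) = 1
  C(2) = 1*1 + 1*1 = 2
  C(3) = 1*2 + 1*1 + 2*1 = 5
  C(4) = 1*5 + 1*2 + 2*1 + 5*1 = 14
  C(5) = 1*14 + 1*5 + 2*2 + 5*1 + 14*1 = 42
  C(6) = 1*42 + 1*14 + 2*5 + 5*2 + 14*1 + 42*1 = 132
Now C(7):
  C(0)*C(6) = 1*132 = 132
  C(1)*C(5) = 1*42 = 42
  C(2)*C(4) = 2*14 = 28
  C(3)*C(3) = 5*5 = 25
  C(4)*C(2) = 14*2 = 28
  C(5)*C(1) = 42*1 = 42
  C(6)*C(0) = 132*1 = 132
= 132 + 42 + 28 + 25 + 28 + 42 + 132
= 429


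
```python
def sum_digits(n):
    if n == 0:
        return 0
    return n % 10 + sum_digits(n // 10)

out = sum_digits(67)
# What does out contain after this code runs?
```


sum_digits(67)
= 7 + sum_digits(6)
= 7 + 6 + sum_digits(0)
= 7 + 6 + 0
= 13


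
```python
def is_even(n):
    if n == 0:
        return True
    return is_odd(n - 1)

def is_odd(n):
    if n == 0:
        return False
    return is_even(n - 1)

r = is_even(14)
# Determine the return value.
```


is_even(14)
= is_odd(13)
= is_even(12)
= is_odd(11)
= is_even(10)
= is_odd(9)
= is_even(8)
= is_odd(7)
= is_even(6)
= is_odd(5)
= is_even(4)
= is_odd(3)
= is_even(2)
= is_odd(1)
= is_even(0)
n == 0: return True
= True


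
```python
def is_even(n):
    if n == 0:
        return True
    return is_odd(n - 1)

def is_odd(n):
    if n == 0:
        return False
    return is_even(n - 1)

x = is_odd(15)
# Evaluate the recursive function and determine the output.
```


is_odd(15)
= is_even(14)
= is_odd(13)
= is_even(12)
= is_odd(11)
= is_even(10)
= is_odd(9)
= is_even(8)
= is_odd(7)
= is_even(6)
= is_odd(5)
= is_even(4)
= is_odd(3)
= is_even(2)
= is_odd(1)
= is_even(0)
n == 0: return True
= True


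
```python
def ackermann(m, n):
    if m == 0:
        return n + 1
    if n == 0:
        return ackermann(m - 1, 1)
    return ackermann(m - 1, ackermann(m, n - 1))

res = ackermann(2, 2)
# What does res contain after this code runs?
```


ackermann(2, 2)
= ackermann(1, ackermann(2, 1))
First compute ackermann(2, 1) = 5
= ackermann(1, 5)
= 7


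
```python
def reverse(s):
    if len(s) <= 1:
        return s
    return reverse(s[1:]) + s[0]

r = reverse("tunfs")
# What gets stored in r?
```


reverse("tunfs")
= reverse("unfs") + "t"
= reverse("nfs") + "u" + "t"
= reverse("fs") + "n" + "u" + "t"
= reverse("s") + "f" + "n" + "u" + "t"
= "s" + "f" + "n" + "u" + "t"
= "sfnut"


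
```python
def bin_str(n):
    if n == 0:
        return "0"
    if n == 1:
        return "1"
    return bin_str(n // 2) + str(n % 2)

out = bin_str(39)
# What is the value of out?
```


bin_str(39)
= bin_str(19) + "1"
= bin_str(9) + "1" + "1"
= bin_str(4) + "1" + "1" + "1"
= bin_str(2) + "0" + "1" + "1" + "1"
= bin_str(1) + "0" + "0" + "1" + "1" + "1"
= "1" + "0" + "0" + "1" + "1" + "1"
= "100111"


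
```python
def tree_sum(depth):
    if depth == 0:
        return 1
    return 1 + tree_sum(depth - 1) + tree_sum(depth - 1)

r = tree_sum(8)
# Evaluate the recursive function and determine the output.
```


tree_sum(8)
= 1 + tree_sum(7) + tree_sum(7)
= 1 + 2 * tree_sum(7)
tree_sum(k) = 2^(k+1) - 1
tree_sum(0) = 1
tree_sum(1) = 3
tree_sum(2) = 7
tree_sum(3) = 15
tree_sum(4) = 31
tree_sum(8) = 2^9 - 1 = 511


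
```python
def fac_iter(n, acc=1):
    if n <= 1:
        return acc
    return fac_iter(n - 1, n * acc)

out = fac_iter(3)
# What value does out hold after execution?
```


fac_iter(3, 1)
= fac_iter(2, 3 * 1) = fac_iter(2, 3)
= fac_iter(1, 2 * 3) = fac_iter(1, 6)
n <= 1, return acc = 6


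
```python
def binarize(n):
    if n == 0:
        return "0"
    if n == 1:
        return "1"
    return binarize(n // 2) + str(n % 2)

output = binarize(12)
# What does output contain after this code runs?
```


binarize(12)
= binarize(6) + "0"
= binarize(3) + "0" + "0"
= binarize(1) + "1" + "0" + "0"
= "1" + "1" + "0" + "0"
= "1100"


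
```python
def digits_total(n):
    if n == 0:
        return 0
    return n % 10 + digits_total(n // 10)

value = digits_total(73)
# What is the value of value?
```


digits_total(73)
= 3 + digits_total(7)
= 3 + 7 + digits_total(0)
= 3 + 7 + 0
= 10


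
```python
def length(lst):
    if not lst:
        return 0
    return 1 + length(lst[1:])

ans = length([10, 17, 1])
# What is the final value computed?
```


length([10, 17, 1])
= 1 + length([17, 1])
= 1 + 1 + length([1])
= 1 + 1 + 1 + length([])
= 1 + 1 + 1 + 0
= 3


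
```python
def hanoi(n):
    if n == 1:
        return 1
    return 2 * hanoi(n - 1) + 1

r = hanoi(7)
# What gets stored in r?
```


hanoi(7)
= 2 * hanoi(6) + 1
= 2 * (2 * hanoi(5) + 1) + 1
= 2 * (2 * (2 * hanoi(4) + 1) + 1) + 1
= 2 * (2 * (2 * (2 * hanoi(3) + 1) + 1) + 1) + 1
= 2 * (2 * (2 * (2 * (2 * hanoi(2) + 1) + 1) + 1) + 1) + 1
= 2 * (2 * (2 * (2 * (2 * (2 * hanoi(1) + 1) + 1) + 1) + 1) + 1) + 1
Now compute bottom-up:
hanoi(1) = 1
hanoi(2) = 2 * 1 + 1 = 3
hanoi(3) = 2 * 3 + 1 = 7
hanoi(4) = 2 * 7 + 1 = 15
hanoi(5) = 2 * 15 + 1 = 31
hanoi(6) = 2 * 31 + 1 = 63
hanoi(7) = 2 * 63 + 1 = 127
= 127


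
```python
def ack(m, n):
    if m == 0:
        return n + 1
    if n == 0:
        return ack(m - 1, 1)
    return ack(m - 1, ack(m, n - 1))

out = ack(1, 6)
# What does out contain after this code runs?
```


ack(1, 6)
= ack(0, ack(1, 5))
First compute ack(1, 5) = 7
= ack(0, 7)
= 8


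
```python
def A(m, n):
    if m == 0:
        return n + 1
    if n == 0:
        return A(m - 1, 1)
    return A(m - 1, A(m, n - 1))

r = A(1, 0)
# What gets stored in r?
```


A(1, 0)
n == 0: return A(0, 1)
= A(0, 1) = 2
= 2


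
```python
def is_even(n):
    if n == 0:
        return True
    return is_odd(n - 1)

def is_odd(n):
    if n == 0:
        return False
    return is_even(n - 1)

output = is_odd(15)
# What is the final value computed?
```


is_odd(15)
= is_even(14)
= is_odd(13)
= is_even(12)
= is_odd(11)
= is_even(10)
= is_odd(9)
= is_even(8)
= is_odd(7)
= is_even(6)
= is_odd(5)
= is_even(4)
= is_odd(3)
= is_even(2)
= is_odd(1)
= is_even(0)
n == 0: return True
= True


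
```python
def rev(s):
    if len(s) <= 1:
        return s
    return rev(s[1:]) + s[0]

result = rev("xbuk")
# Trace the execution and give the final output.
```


rev("xbuk")
= rev("buk") + "x"
= rev("uk") + "b" + "x"
= rev("k") + "u" + "b" + "x"
= "k" + "u" + "b" + "x"
= "kubx"


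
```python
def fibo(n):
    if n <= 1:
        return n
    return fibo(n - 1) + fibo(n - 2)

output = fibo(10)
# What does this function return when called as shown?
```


fibo(10)
= fibo(9) + fibo(8)
= (fibo(8) + fibo(7)) + fibo(8)
Computing bottom-up: fibo(0)=0, fibo(1)=1, fibo(2)=1, fibo(3)=2, fibo(4)=3, fibo(5)=5, fibo(6)=8, fibo(7)=13, fibo(8)=21, fibo(9)=34, fibo(10)=55
= 55


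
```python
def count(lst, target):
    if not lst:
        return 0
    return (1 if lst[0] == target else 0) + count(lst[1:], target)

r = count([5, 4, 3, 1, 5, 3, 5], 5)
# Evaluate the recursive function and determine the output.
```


count([5, 4, 3, 1, 5, 3, 5], 5)
lst[0]=5 == 5: 1 + count([4, 3, 1, 5, 3, 5], 5)
lst[0]=4 != 5: 0 + count([3, 1, 5, 3, 5], 5)
lst[0]=3 != 5: 0 + count([1, 5, 3, 5], 5)
lst[0]=1 != 5: 0 + count([5, 3, 5], 5)
lst[0]=5 == 5: 1 + count([3, 5], 5)
lst[0]=3 != 5: 0 + count([5], 5)
lst[0]=5 == 5: 1 + count([], 5)
= 3


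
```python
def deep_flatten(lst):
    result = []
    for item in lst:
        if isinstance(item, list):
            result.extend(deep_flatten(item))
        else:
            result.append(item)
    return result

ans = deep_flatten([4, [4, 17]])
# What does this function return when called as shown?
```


deep_flatten([4, [4, 17]])
Processing each element:
  4 is not a list -> append 4
  [4, 17] is a list -> deep_flatten recursively -> [4, 17]
= [4, 4, 17]


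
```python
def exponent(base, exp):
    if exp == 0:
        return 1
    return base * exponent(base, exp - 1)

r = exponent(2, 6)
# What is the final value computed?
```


exponent(2, 6)
= 2 * exponent(2, 5)
= 2 * 2 * exponent(2, 4)
= 2 * 2 * 2 * exponent(2, 3)
= 2 * 2 * 2 * 2 * exponent(2, 2)
= 2 * 2 * 2 * 2 * 2 * exponent(2, 1)
= 2 * 2 * 2 * 2 * 2 * 2 * exponent(2, 0)
= 2 * 2 * 2 * 2 * 2 * 2 * 1
= 64


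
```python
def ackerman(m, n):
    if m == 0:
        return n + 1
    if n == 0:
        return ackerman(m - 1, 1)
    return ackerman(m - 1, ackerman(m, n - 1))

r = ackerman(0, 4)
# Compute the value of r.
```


ackerman(0, 4)
m == 0: return 4 + 1 = 5
= 5


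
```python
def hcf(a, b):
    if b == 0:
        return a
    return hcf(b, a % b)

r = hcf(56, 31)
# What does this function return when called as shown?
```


hcf(56, 31)
= hcf(31, 56 % 31) = hcf(31, 25)
= hcf(25, 31 % 25) = hcf(25, 6)
= hcf(6, 25 % 6) = hcf(6, 1)
= hcf(1, 6 % 1) = hcf(1, 0)
b == 0, return a = 1


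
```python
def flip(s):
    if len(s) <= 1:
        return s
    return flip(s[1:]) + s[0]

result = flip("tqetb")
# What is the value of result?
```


flip("tqetb")
= flip("qetb") + "t"
= flip("etb") + "q" + "t"
= flip("tb") + "e" + "q" + "t"
= flip("b") + "t" + "e" + "q" + "t"
= "b" + "t" + "e" + "q" + "t"
= "bteqt"


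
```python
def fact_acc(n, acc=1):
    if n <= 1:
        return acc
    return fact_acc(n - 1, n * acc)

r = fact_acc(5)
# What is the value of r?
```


fact_acc(5, 1)
= fact_acc(4, 5 * 1) = fact_acc(4, 5)
= fact_acc(3, 4 * 5) = fact_acc(3, 20)
= fact_acc(2, 3 * 20) = fact_acc(2, 60)
= fact_acc(1, 2 * 60) = fact_acc(1, 120)
n <= 1, return acc = 120


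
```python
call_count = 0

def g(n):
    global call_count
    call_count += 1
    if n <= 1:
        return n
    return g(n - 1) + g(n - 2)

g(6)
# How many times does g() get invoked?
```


g(6) calls g(5) and g(4); each non-base call branches into two more.
Let C(k) = total number of calls made by g(k), including the call to g(k) itself.
Base cases: C(0) = 1, C(1) = 1
Recurrence: C(k) = 1 + C(k-1) + C(k-2)
  C(2) = 1 + C(1) + C(0) = 1 + 1 + 1 = 3
  C(3) = 1 + C(2) + C(1) = 1 + 3 + 1 = 5
  C(4) = 1 + C(3) + C(2) = 1 + 5 + 3 = 9
  C(5) = 1 + C(4) + C(3) = 1 + 9 + 5 = 15
  C(6) = 1 + C(5) + C(4) = 1 + 15 + 9 = 25
Total calls = C(6) = 25


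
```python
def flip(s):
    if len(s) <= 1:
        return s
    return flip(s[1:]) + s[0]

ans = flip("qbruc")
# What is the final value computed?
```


flip("qbruc")
= flip("bruc") + "q"
= flip("ruc") + "b" + "q"
= flip("uc") + "r" + "b" + "q"
= flip("c") + "u" + "r" + "b" + "q"
= "c" + "u" + "r" + "b" + "q"
= "curbq"


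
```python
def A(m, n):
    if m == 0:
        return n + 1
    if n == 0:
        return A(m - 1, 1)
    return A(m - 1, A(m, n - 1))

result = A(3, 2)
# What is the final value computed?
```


A(3, 2)
= A(2, A(3, 1))
First compute A(3, 1) = 13
= A(2, 13)
= 29


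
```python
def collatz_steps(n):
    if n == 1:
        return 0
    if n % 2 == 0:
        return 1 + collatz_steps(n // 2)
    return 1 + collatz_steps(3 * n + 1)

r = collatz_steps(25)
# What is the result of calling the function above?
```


collatz_steps(25)
25 is odd -> 3*25+1 = 76 -> collatz_steps(76)
76 is even -> collatz_steps(38)
38 is even -> collatz_steps(19)
19 is odd -> 3*19+1 = 58 -> collatz_steps(58)
58 is even -> collatz_steps(29)
29 is odd -> 3*29+1 = 88 -> collatz_steps(88)
88 is even -> collatz_steps(44)
44 is even -> collatz_steps(22)
22 is even -> collatz_steps(11)
11 is odd -> 3*11+1 = 34 -> collatz_steps(34)
34 is even -> collatz_steps(17)
17 is odd -> 3*17+1 = 52 -> collatz_steps(52)
52 is even -> collatz_steps(26)
26 is even -> collatz_steps(13)
13 is odd -> 3*13+1 = 40 -> collatz_steps(40)
40 is even -> collatz_steps(20)
20 is even -> collatz_steps(10)
10 is even -> collatz_steps(5)
5 is odd -> 3*5+1 = 16 -> collatz_steps(16)
16 is even -> collatz_steps(8)
8 is even -> collatz_steps(4)
4 is even -> collatz_steps(2)
2 is even -> collatz_steps(1)
Reached 1 after 23 steps
= 23


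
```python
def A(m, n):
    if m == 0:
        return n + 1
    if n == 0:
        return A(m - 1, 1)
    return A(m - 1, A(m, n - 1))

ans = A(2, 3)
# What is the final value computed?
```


A(2, 3)
= A(1, A(2, 2))
First compute A(2, 2) = 7
= A(1, 7)
= 9


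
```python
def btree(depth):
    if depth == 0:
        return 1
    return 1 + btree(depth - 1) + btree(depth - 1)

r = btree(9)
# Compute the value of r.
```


btree(9)
= 1 + btree(8) + btree(8)
= 1 + 2 * btree(8)
btree(k) = 2^(k+1) - 1
btree(0) = 1
btree(1) = 3
btree(2) = 7
btree(3) = 15
btree(4) = 31
btree(9) = 2^10 - 1 = 1023


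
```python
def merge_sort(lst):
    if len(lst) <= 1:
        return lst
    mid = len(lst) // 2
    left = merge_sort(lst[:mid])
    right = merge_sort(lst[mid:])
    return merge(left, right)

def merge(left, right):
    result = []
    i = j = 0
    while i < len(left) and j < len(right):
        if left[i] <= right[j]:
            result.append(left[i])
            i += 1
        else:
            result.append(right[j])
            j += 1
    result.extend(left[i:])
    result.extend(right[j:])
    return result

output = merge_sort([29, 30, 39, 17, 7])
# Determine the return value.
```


merge_sort([29, 30, 39, 17, 7])
Split into [29, 30] and [39, 17, 7]
Left sorted: [29, 30]
Right sorted: [7, 17, 39]
Merge [29, 30] and [7, 17, 39]
= [7, 17, 29, 30, 39]


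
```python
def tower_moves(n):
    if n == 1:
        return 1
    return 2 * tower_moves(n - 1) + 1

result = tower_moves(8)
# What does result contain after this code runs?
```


tower_moves(8)
= 2 * tower_moves(7) + 1
= 2 * (2 * tower_moves(6) + 1) + 1
= 2 * (2 * (2 * tower_moves(5) + 1) + 1) + 1
= 2 * (2 * (2 * (2 * tower_moves(4) + 1) + 1) + 1) + 1
= 2 * (2 * (2 * (2 * (2 * tower_moves(3) + 1) + 1) + 1) + 1) + 1
= 2 * (2 * (2 * (2 * (2 * (2 * tower_moves(2) + 1) + 1) + 1) + 1) + 1) + 1
= 2 * (2 * (2 * (2 * (2 * (2 * (2 * tower_moves(1) + 1) + 1) + 1) + 1) + 1) + 1) + 1
Now compute bottom-up:
tower_moves(1) = 1
tower_moves(2) = 2 * 1 + 1 = 3
tower_moves(3) = 2 * 3 + 1 = 7
tower_moves(4) = 2 * 7 + 1 = 15
tower_moves(5) = 2 * 15 + 1 = 31
tower_moves(6) = 2 * 31 + 1 = 63
tower_moves(7) = 2 * 63 + 1 = 127
tower_moves(8) = 2 * 127 + 1 = 255
= 255


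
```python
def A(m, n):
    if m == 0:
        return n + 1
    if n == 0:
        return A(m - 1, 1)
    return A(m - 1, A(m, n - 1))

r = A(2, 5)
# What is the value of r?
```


A(2, 5)
= A(1, A(2, 4))
First compute A(2, 4) = 11
= A(1, 11)
= 13


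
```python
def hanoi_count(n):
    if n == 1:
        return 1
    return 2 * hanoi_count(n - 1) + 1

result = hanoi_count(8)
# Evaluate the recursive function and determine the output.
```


hanoi_count(8)
= 2 * hanoi_count(7) + 1
= 2 * (2 * hanoi_count(6) + 1) + 1
= 2 * (2 * (2 * hanoi_count(5) + 1) + 1) + 1
= 2 * (2 * (2 * (2 * hanoi_count(4) + 1) + 1) + 1) + 1
= 2 * (2 * (2 * (2 * (2 * hanoi_count(3) + 1) + 1) + 1) + 1) + 1
= 2 * (2 * (2 * (2 * (2 * (2 * hanoi_count(2) + 1) + 1) + 1) + 1) + 1) + 1
= 2 * (2 * (2 * (2 * (2 * (2 * (2 * hanoi_count(1) + 1) + 1) + 1) + 1) + 1) + 1) + 1
Now compute bottom-up:
hanoi_count(1) = 1
hanoi_count(2) = 2 * 1 + 1 = 3
hanoi_count(3) = 2 * 3 + 1 = 7
hanoi_count(4) = 2 * 7 + 1 = 15
hanoi_count(5) = 2 * 15 + 1 = 31
hanoi_count(6) = 2 * 31 + 1 = 63
hanoi_count(7) = 2 * 63 + 1 = 127
hanoi_count(8) = 2 * 127 + 1 = 255
= 255


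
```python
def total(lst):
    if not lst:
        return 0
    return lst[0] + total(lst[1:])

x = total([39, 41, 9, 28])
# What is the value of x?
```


total([39, 41, 9, 28])
= 39 + total([41, 9, 28])
= 39 + 41 + total([9, 28])
= 39 + 41 + 9 + total([28])
= 39 + 41 + 9 + 28 + total([])
= 39 + 41 + 9 + 28 + 0
= 117


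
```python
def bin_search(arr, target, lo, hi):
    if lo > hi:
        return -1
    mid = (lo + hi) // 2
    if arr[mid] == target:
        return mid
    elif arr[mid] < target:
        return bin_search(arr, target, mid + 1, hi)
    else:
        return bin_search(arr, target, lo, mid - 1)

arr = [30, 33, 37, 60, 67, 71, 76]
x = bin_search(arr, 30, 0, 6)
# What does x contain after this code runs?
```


bin_search(arr, 30, 0, 6)
lo=0, hi=6, mid=3, arr[mid]=60
60 > 30, search left half
lo=0, hi=2, mid=1, arr[mid]=33
33 > 30, search left half
lo=0, hi=0, mid=0, arr[mid]=30
arr[0] == 30, found at index 0
= 0


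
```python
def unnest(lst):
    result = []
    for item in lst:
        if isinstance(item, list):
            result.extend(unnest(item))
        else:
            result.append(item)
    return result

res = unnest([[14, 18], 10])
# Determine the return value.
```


unnest([[14, 18], 10])
Processing each element:
  [14, 18] is a list -> unnest recursively -> [14, 18]
  10 is not a list -> append 10
= [14, 18, 10]


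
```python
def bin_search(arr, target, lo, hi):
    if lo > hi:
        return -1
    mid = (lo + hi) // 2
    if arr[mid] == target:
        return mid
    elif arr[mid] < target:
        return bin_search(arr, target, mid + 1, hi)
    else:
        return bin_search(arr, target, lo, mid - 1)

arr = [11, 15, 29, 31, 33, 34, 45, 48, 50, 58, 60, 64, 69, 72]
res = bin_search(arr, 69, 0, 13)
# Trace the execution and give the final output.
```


bin_search(arr, 69, 0, 13)
lo=0, hi=13, mid=6, arr[mid]=45
45 < 69, search right half
lo=7, hi=13, mid=10, arr[mid]=60
60 < 69, search right half
lo=11, hi=13, mid=12, arr[mid]=69
arr[12] == 69, found at index 12
= 12


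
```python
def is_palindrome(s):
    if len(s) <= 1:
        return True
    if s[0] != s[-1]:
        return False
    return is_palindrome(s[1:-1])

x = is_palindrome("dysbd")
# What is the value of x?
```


is_palindrome("dysbd")
"dysbd": s[0]='d' == s[-1]='d' -> is_palindrome("ysb")
"ysb": s[0]='y' != s[-1]='b' -> False
= False


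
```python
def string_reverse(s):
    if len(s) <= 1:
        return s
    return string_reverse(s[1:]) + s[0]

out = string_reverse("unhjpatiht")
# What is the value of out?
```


string_reverse("unhjpatiht")
= string_reverse("nhjpatiht") + "u"
= string_reverse("hjpatiht") + "n" + "u"
= string_reverse("jpatiht") + "h" + "n" + "u"
= string_reverse("patiht") + "j" + "h" + "n" + "u"
= string_reverse("atiht") + "p" + "j" + "h" + "n" + "u"
= string_reverse("tiht") + "a" + "p" + "j" + "h" + "n" + "u"
= string_reverse("iht") + "t" + "a" + "p" + "j" + "h" + "n" + "u"
= string_reverse("ht") + "i" + "t" + "a" + "p" + "j" + "h" + "n" + "u"
= string_reverse("t") + "h" + "i" + "t" + "a" + "p" + "j" + "h" + "n" + "u"
= "t" + "h" + "i" + "t" + "a" + "p" + "j" + "h" + "n" + "u"
= "thitapjhnu"


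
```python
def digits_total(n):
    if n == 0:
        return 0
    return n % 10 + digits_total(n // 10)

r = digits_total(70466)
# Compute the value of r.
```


digits_total(70466)
= 6 + digits_total(7046)
= 6 + 6 + digits_total(704)
= 6 + 6 + 4 + digits_total(70)
= 6 + 6 + 4 + 0 + digits_total(7)
= 6 + 6 + 4 + 0 + 7 + digits_total(0)
= 6 + 6 + 4 + 0 + 7 + 0
= 23


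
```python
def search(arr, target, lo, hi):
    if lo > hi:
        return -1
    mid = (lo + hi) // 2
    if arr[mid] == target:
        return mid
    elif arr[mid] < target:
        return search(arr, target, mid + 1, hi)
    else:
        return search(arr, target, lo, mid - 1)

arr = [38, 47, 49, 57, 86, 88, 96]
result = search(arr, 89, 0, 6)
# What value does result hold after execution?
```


search(arr, 89, 0, 6)
lo=0, hi=6, mid=3, arr[mid]=57
57 < 89, search right half
lo=4, hi=6, mid=5, arr[mid]=88
88 < 89, search right half
lo=6, hi=6, mid=6, arr[mid]=96
96 > 89, search left half
lo > hi, target not found, return -1
= -1


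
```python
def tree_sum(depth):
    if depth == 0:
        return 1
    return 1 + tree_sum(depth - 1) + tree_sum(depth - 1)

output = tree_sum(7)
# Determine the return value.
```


tree_sum(7)
= 1 + tree_sum(6) + tree_sum(6)
= 1 + 2 * tree_sum(6)
tree_sum(k) = 2^(k+1) - 1
tree_sum(0) = 1
tree_sum(1) = 3
tree_sum(2) = 7
tree_sum(3) = 15
tree_sum(4) = 31
tree_sum(7) = 2^8 - 1 = 255


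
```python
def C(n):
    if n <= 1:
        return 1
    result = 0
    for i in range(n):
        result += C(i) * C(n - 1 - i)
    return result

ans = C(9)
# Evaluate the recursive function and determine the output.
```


C(9)
= sum of C(i) * C(9-1-i) for i in 0..8
First compute sub-values bottom-up:
  C(0) = 1, C(1) = 1
  C(2) = 1*1 + 1*1 = 2
  C(3) = 1*2 + 1*1 + 2*1 = 5
  C(4) = 1*5 + 1*2 + 2*1 + 5*1 = 14
  C(5) = 1*14 + 1*5 + 2*2 + 5*1 + 14*1 = 42
  C(6) = 1*42 + 1*14 + 2*5 + 5*2 + 14*1 + 42*1 = 132
  C(7) = 1*132 + 1*42 + 2*14 + 5*5 + 14*2 + 42*1 + 132*1 = 429
  C(8) = 1*429 + 1*132 + 2*42 + 5*14 + 14*5 + 42*2 + 132*1 + 429*1 = 1430
Now C(9):
  C(0)*C(8) = 1*1430 = 1430
  C(1)*C(7) = 1*429 = 429
  C(2)*C(6) = 2*132 = 264
  C(3)*C(5) = 5*42 = 210
  C(4)*C(4) = 14*14 = 196
  C(5)*C(3) = 42*5 = 210
  C(6)*C(2) = 132*2 = 264
  C(7)*C(1) = 429*1 = 429
  C(8)*C(0) = 1430*1 = 1430
= 1430 + 429 + 264 + 210 + 196 + 210 + 264 + 429 + 1430
= 4862


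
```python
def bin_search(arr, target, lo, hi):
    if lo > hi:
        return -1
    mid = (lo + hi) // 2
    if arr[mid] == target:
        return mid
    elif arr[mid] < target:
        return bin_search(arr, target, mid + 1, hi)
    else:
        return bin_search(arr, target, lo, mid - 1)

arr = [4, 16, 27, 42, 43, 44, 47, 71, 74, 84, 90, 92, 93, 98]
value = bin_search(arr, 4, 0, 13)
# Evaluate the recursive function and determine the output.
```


bin_search(arr, 4, 0, 13)
lo=0, hi=13, mid=6, arr[mid]=47
47 > 4, search left half
lo=0, hi=5, mid=2, arr[mid]=27
27 > 4, search left half
lo=0, hi=1, mid=0, arr[mid]=4
arr[0] == 4, found at index 0
= 0


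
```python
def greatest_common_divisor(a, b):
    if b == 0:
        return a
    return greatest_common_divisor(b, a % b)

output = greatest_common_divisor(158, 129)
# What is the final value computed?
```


greatest_common_divisor(158, 129)
= greatest_common_divisor(129, 158 % 129) = greatest_common_divisor(129, 29)
= greatest_common_divisor(29, 129 % 29) = greatest_common_divisor(29, 13)
= greatest_common_divisor(13, 29 % 13) = greatest_common_divisor(13, 3)
= greatest_common_divisor(3, 13 % 3) = greatest_common_divisor(3, 1)
= greatest_common_divisor(1, 3 % 1) = greatest_common_divisor(1, 0)
b == 0, return a = 1


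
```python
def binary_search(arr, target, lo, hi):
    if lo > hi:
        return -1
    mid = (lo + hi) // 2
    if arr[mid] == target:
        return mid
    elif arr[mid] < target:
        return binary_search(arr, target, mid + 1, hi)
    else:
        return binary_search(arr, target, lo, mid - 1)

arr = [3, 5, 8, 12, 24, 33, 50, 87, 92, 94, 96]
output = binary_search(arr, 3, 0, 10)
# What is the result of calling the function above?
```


binary_search(arr, 3, 0, 10)
lo=0, hi=10, mid=5, arr[mid]=33
33 > 3, search left half
lo=0, hi=4, mid=2, arr[mid]=8
8 > 3, search left half
lo=0, hi=1, mid=0, arr[mid]=3
arr[0] == 3, found at index 0
= 0


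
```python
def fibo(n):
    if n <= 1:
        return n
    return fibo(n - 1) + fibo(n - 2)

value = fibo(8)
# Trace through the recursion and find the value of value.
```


fibo(8)
= fibo(7) + fibo(6)
= (fibo(6) + fibo(5)) + fibo(6)
Computing bottom-up: fibo(0)=0, fibo(1)=1, fibo(2)=1, fibo(3)=2, fibo(4)=3, fibo(5)=5, fibo(6)=8, fibo(7)=13, fibo(8)=21
= 21


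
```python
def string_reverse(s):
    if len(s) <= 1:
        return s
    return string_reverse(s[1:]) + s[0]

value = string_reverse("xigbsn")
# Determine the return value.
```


string_reverse("xigbsn")
= string_reverse("igbsn") + "x"
= string_reverse("gbsn") + "i" + "x"
= string_reverse("bsn") + "g" + "i" + "x"
= string_reverse("sn") + "b" + "g" + "i" + "x"
= string_reverse("n") + "s" + "b" + "g" + "i" + "x"
= "n" + "s" + "b" + "g" + "i" + "x"
= "nsbgix"


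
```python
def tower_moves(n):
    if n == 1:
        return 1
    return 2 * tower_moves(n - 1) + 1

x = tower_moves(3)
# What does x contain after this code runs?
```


tower_moves(3)
= 2 * tower_moves(2) + 1
= 2 * (2 * tower_moves(1) + 1) + 1
Now compute bottom-up:
tower_moves(1) = 1
tower_moves(2) = 2 * 1 + 1 = 3
tower_moves(3) = 2 * 3 + 1 = 7
= 7


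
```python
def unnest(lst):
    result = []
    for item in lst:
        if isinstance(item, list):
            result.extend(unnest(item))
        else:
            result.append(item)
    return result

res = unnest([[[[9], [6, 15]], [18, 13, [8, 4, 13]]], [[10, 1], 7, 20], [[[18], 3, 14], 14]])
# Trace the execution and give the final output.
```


unnest([[[[9], [6, 15]], [18, 13, [8, 4, 13]]], [[10, 1], 7, 20], [[[18], 3, 14], 14]])
Processing each element:
  [[[9], [6, 15]], [18, 13, [8, 4, 13]]] is a list -> unnest recursively -> [9, 6, 15, 18, 13, 8, 4, 13]
  [[10, 1], 7, 20] is a list -> unnest recursively -> [10, 1, 7, 20]
  [[[18], 3, 14], 14] is a list -> unnest recursively -> [18, 3, 14, 14]
= [9, 6, 15, 18, 13, 8, 4, 13, 10, 1, 7, 20, 18, 3, 14, 14]


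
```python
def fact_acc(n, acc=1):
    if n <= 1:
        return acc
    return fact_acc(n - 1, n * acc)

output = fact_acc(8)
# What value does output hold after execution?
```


fact_acc(8, 1)
= fact_acc(7, 8 * 1) = fact_acc(7, 8)
= fact_acc(6, 7 * 8) = fact_acc(6, 56)
= fact_acc(5, 6 * 56) = fact_acc(5, 336)
= fact_acc(4, 5 * 336) = fact_acc(4, 1680)
= fact_acc(3, 4 * 1680) = fact_acc(3, 6720)
= fact_acc(2, 3 * 6720) = fact_acc(2, 20160)
= fact_acc(1, 2 * 20160) = fact_acc(1, 40320)
n <= 1, return acc = 40320


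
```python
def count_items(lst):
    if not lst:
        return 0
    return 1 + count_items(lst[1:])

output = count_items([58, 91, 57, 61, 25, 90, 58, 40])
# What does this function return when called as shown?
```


count_items([58, 91, 57, 61, 25, 90, 58, 40])
= 1 + count_items([91, 57, 61, 25, 90, 58, 40])
= 1 + 1 + count_items([57, 61, 25, 90, 58, 40])
= 1 + 1 + 1 + count_items([61, 25, 90, 58, 40])
= 1 + 1 + 1 + 1 + count_items([25, 90, 58, 40])
= 1 + 1 + 1 + 1 + 1 + count_items([90, 58, 40])
= 1 + 1 + 1 + 1 + 1 + 1 + count_items([58, 40])
= 1 + 1 + 1 + 1 + 1 + 1 + 1 + count_items([40])
= 1 + 1 + 1 + 1 + 1 + 1 + 1 + 1 + count_items([])
= 1 + 1 + 1 + 1 + 1 + 1 + 1 + 1 + 0
= 8


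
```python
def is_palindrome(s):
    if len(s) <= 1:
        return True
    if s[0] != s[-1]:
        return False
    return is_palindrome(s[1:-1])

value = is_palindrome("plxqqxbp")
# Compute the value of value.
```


is_palindrome("plxqqxbp")
"plxqqxbp": s[0]='p' == s[-1]='p' -> is_palindrome("lxqqxb")
"lxqqxb": s[0]='l' != s[-1]='b' -> False
= False


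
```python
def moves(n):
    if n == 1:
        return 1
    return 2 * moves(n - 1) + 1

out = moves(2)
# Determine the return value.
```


moves(2)
= 2 * moves(1) + 1
Now compute bottom-up:
moves(1) = 1
moves(2) = 2 * 1 + 1 = 3
= 3


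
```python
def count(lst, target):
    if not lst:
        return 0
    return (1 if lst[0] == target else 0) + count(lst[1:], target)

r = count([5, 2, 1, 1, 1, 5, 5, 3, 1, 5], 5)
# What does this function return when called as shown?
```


count([5, 2, 1, 1, 1, 5, 5, 3, 1, 5], 5)
lst[0]=5 == 5: 1 + count([2, 1, 1, 1, 5, 5, 3, 1, 5], 5)
lst[0]=2 != 5: 0 + count([1, 1, 1, 5, 5, 3, 1, 5], 5)
lst[0]=1 != 5: 0 + count([1, 1, 5, 5, 3, 1, 5], 5)
lst[0]=1 != 5: 0 + count([1, 5, 5, 3, 1, 5], 5)
lst[0]=1 != 5: 0 + count([5, 5, 3, 1, 5], 5)
lst[0]=5 == 5: 1 + count([5, 3, 1, 5], 5)
lst[0]=5 == 5: 1 + count([3, 1, 5], 5)
lst[0]=3 != 5: 0 + count([1, 5], 5)
lst[0]=1 != 5: 0 + count([5], 5)
lst[0]=5 == 5: 1 + count([], 5)
= 4


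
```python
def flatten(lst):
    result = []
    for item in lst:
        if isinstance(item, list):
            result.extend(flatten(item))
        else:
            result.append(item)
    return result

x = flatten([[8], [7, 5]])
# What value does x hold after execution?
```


flatten([[8], [7, 5]])
Processing each element:
  [8] is a list -> flatten recursively -> [8]
  [7, 5] is a list -> flatten recursively -> [7, 5]
= [8, 7, 5]


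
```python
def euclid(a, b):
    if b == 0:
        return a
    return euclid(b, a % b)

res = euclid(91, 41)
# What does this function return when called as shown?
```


euclid(91, 41)
= euclid(41, 91 % 41) = euclid(41, 9)
= euclid(9, 41 % 9) = euclid(9, 5)
= euclid(5, 9 % 5) = euclid(5, 4)
= euclid(4, 5 % 4) = euclid(4, 1)
= euclid(1, 4 % 1) = euclid(1, 0)
b == 0, return a = 1


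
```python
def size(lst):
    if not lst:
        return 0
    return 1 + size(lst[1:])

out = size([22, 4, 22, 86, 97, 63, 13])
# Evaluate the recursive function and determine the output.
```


size([22, 4, 22, 86, 97, 63, 13])
= 1 + size([4, 22, 86, 97, 63, 13])
= 1 + 1 + size([22, 86, 97, 63, 13])
= 1 + 1 + 1 + size([86, 97, 63, 13])
= 1 + 1 + 1 + 1 + size([97, 63, 13])
= 1 + 1 + 1 + 1 + 1 + size([63, 13])
= 1 + 1 + 1 + 1 + 1 + 1 + size([13])
= 1 + 1 + 1 + 1 + 1 + 1 + 1 + size([])
= 1 + 1 + 1 + 1 + 1 + 1 + 1 + 0
= 7
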